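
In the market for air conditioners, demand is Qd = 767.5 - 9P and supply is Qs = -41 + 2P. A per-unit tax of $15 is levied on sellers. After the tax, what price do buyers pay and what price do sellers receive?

Buyers pay 1677/22, sellers receive 1347/22

Pre-tax equilibrium: P* = 73.5, Q* = 106.
Tax on sellers shifts supply to Qs = -41 + 2(P − 15) = -71 + 2P.
767.5 - 9P = -71 + 2P gives buyer price Pb = 1677/22; sellers receive Ps = 1677/22 − 15 = 1347/22.
New quantity: Q = 767.5 − 9(1677/22) = 896/11.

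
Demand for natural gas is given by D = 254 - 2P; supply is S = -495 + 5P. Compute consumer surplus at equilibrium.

Equilibrium: 254 - 2P = -495 + 5P gives P* = 107, Q* = 40.
Demand choke price (D = 0): P = 127.
CS = ½(127 − 107)(40) = 400.

Consumer surplus = 400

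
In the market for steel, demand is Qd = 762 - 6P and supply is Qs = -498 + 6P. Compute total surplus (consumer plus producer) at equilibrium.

Total surplus = 2904

Equilibrium: 762 - 6P = -498 + 6P gives P* = 105, Q* = 132.
Demand choke price: P = 127; supply starts at P = 83.
CS = ½(127 − 105)(132) = 1452; PS = ½(105 − 83)(132) = 1452.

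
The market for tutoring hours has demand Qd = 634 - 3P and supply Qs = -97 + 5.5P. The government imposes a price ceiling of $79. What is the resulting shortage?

Equilibrium price would be P* = 86, so the ceiling at 79 binds.
At P = 79: Qd = 634 − 3(79) = 397, Qs = -97 + 5.5(79) = 337.5.
Shortage = 397 − 337.5 = 59.5.

Shortage = 59.5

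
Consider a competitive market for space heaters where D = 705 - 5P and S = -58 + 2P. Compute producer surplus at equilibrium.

Equilibrium: 705 - 5P = -58 + 2P gives P* = 109, Q* = 160.
Supply starts at P = 29 (where S = 0).
PS = ½(109 − 29)(160) = 6400.

Producer surplus = 6400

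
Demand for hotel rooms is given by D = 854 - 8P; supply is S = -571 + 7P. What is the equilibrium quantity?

Set D = S: 854 - 8P = -571 + 7P.
1425 = 15P, so P* = 95.
Q* = 854 − 8(95) = 94.

Q* = 94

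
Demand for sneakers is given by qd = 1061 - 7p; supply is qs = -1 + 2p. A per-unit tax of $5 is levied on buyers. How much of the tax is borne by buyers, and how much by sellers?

Buyers bear 10/9, sellers bear 35/9

Pre-tax equilibrium: p* = 118, q* = 235.
Tax on buyers shifts demand to qd = 1061 − 7(p + 5) = 1026 - 7p.
1026 - 7p = -1 + 2p gives seller price ps = 1027/9; buyers pay pb = 1027/9 + 5 = 1072/9.
New quantity: q = 1061 − 7(1072/9) = 2045/9.
Buyer burden = 1072/9 − 118 = 10/9; seller burden = 118 − 1027/9 = 35/9.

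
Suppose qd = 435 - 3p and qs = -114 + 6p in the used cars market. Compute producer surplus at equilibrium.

Equilibrium: 435 - 3p = -114 + 6p gives p* = 61, q* = 252.
Supply starts at p = 19 (where qs = 0).
PS = ½(61 − 19)(252) = 5292.

Producer surplus = 5292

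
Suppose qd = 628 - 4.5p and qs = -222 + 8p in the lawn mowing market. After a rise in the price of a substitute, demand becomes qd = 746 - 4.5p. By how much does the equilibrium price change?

Original equilibrium: p* = 68, q* = 322.
New equilibrium: 746 - 4.5p = -222 + 8p, so 968 = 12.5p and p' = 77.44; q' = 746 − 4.5(77.44) = 397.52.
Change in price: 77.44 − 68 = 9.44.

Δp = 9.44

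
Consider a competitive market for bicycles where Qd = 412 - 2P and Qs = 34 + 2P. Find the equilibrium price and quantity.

Set Qd = Qs: 412 - 2P = 34 + 2P.
378 = 4P, so P* = 94.5.
Q* = 412 − 2(94.5) = 223.

P* = 94.5, Q* = 223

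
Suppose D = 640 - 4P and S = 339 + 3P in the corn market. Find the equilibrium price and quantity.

Set D = S: 640 - 4P = 339 + 3P.
301 = 7P, so P* = 43.
Q* = 640 − 4(43) = 468.

P* = 43, Q* = 468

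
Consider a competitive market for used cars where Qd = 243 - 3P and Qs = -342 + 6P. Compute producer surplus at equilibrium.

Equilibrium: 243 - 3P = -342 + 6P gives P* = 65, Q* = 48.
Supply starts at P = 57 (where Qs = 0).
PS = ½(65 − 57)(48) = 192.

Producer surplus = 192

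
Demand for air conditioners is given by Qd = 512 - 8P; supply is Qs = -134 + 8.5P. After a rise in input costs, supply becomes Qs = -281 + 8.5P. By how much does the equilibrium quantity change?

Original equilibrium: P* = 1292/33, Q* = 6560/33.
New equilibrium: 512 - 8P = -281 + 8.5P, so 793 = 16.5P and P' = 1586/33; Q' = 512 − 8(1586/33) = 4208/33.
Change in quantity: 4208/33 − 6560/33 = -784/11.

ΔQ = -784/11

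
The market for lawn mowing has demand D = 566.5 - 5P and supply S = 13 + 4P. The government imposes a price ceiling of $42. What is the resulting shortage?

Equilibrium price would be P* = 61.5, so the ceiling at 42 binds.
At P = 42: D = 566.5 − 5(42) = 356.5, S = 13 + 4(42) = 181.
Shortage = 356.5 − 181 = 175.5.

Shortage = 175.5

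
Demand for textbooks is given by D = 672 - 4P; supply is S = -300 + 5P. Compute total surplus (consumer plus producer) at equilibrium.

Equilibrium: 672 - 4P = -300 + 5P gives P* = 108, Q* = 240.
Demand choke price: P = 168; supply starts at P = 60.
CS = ½(168 − 108)(240) = 7200; PS = ½(108 − 60)(240) = 5760.

Total surplus = 12960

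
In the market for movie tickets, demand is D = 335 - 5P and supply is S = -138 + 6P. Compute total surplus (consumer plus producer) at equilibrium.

Equilibrium: 335 - 5P = -138 + 6P gives P* = 43, Q* = 120.
Demand choke price: P = 67; supply starts at P = 23.
CS = ½(67 − 43)(120) = 1440; PS = ½(43 − 23)(120) = 1200.

Total surplus = 2640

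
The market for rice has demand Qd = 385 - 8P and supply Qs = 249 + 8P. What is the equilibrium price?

P* = 8.5

Set Qd = Qs: 385 - 8P = 249 + 8P.
136 = 16P, so P* = 8.5.
Q* = 385 − 8(8.5) = 317.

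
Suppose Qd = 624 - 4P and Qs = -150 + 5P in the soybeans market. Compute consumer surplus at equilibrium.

Consumer surplus = 9800

Equilibrium: 624 - 4P = -150 + 5P gives P* = 86, Q* = 280.
Demand choke price (Qd = 0): P = 156.
CS = ½(156 − 86)(280) = 9800.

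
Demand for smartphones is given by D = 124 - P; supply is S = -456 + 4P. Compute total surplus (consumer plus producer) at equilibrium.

Total surplus = 40

Equilibrium: 124 - P = -456 + 4P gives P* = 116, Q* = 8.
Demand choke price: P = 124; supply starts at P = 114.
CS = ½(124 − 116)(8) = 32; PS = ½(116 − 114)(8) = 8.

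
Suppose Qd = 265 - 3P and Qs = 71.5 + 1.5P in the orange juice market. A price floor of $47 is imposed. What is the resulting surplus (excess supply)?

Equilibrium price would be P* = 43, so the floor at 47 binds.
At P = 47: Qd = 124, Qs = 142.
Surplus = 142 − 124 = 18.

Surplus = 18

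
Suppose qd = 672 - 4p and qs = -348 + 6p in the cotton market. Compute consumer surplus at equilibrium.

Equilibrium: 672 - 4p = -348 + 6p gives p* = 102, q* = 264.
Demand choke price (qd = 0): p = 168.
CS = ½(168 − 102)(264) = 8712.

Consumer surplus = 8712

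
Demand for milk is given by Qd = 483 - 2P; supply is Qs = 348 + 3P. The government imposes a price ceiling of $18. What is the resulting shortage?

Shortage = 45

Equilibrium price would be P* = 27, so the ceiling at 18 binds.
At P = 18: Qd = 483 − 2(18) = 447, Qs = 348 + 3(18) = 402.
Shortage = 447 − 402 = 45.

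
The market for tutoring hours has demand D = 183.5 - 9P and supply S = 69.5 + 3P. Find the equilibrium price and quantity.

Set D = S: 183.5 - 9P = 69.5 + 3P.
114 = 12P, so P* = 9.5.
Q* = 183.5 − 9(9.5) = 98.

P* = 9.5, Q* = 98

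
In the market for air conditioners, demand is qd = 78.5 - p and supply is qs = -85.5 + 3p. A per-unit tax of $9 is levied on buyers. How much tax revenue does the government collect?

Pre-tax equilibrium: p* = 41, q* = 37.5.
Tax on buyers shifts demand to qd = 78.5 − 1(p + 9) = 69.5 - p.
69.5 - p = -85.5 + 3p gives seller price ps = 38.75; buyers pay pb = 38.75 + 9 = 47.75.
New quantity: q = 78.5 − 1(47.75) = 30.75.
Revenue = 9 × 30.75 = 276.75.

Tax revenue = 276.75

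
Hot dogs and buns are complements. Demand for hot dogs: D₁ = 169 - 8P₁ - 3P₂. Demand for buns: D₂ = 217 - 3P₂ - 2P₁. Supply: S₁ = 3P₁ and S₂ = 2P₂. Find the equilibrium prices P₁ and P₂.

P₁ = 194/49, P₂ = 2049/49

Market 1: 169 - 8P₁ - 3P₂ = 3P₁ → 11P₁ + 3P₂ = 169.
Market 2: 5P₂ + 2P₁ = 217.
Eliminating P₂: 5×(1) − 3×(2) gives 49P₁ = 194, so P₁ = 194/49.
Back-substitute into (2): P₂ = (217 − 2×194/49) / 5 = 2049/49.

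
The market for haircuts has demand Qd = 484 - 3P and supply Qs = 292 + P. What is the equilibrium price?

Set Qd = Qs: 484 - 3P = 292 + P.
192 = 4P, so P* = 48.
Q* = 484 − 3(48) = 340.

P* = 48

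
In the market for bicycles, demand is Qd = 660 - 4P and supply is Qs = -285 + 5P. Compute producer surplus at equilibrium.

Producer surplus = 5760

Equilibrium: 660 - 4P = -285 + 5P gives P* = 105, Q* = 240.
Supply starts at P = 57 (where Qs = 0).
PS = ½(105 − 57)(240) = 5760.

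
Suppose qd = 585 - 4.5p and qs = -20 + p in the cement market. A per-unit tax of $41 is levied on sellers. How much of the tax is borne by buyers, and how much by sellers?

Buyers bear 82/11, sellers bear 369/11

Pre-tax equilibrium: p* = 110, q* = 90.
Tax on sellers shifts supply to qs = -20 + 1(p − 41) = -61 + p.
585 - 4.5p = -61 + p gives buyer price pb = 1292/11; sellers receive ps = 1292/11 − 41 = 841/11.
New quantity: q = 585 − 4.5(1292/11) = 621/11.
Buyer burden = 1292/11 − 110 = 82/11; seller burden = 110 − 841/11 = 369/11.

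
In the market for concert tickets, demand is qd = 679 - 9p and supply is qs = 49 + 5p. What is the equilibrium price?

Set qd = qs: 679 - 9p = 49 + 5p.
630 = 14p, so p* = 45.
q* = 679 − 9(45) = 274.

p* = 45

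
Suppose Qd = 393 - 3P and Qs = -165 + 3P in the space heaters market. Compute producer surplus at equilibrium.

Producer surplus = 2166

Equilibrium: 393 - 3P = -165 + 3P gives P* = 93, Q* = 114.
Supply starts at P = 55 (where Qs = 0).
PS = ½(93 − 55)(114) = 2166.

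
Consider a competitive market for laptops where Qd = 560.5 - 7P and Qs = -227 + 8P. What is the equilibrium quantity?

Set Qd = Qs: 560.5 - 7P = -227 + 8P.
787.5 = 15P, so P* = 52.5.
Q* = 560.5 − 7(52.5) = 193.

Q* = 193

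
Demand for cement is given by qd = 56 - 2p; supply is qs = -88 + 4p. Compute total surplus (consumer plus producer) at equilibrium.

Equilibrium: 56 - 2p = -88 + 4p gives p* = 24, q* = 8.
Demand choke price: p = 28; supply starts at p = 22.
CS = ½(28 − 24)(8) = 16; PS = ½(24 − 22)(8) = 8.

Total surplus = 24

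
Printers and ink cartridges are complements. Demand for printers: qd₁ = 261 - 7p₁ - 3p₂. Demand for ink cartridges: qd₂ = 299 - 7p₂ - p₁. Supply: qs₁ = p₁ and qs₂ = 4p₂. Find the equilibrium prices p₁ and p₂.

Market 1: 261 - 7p₁ - 3p₂ = p₁ → 8p₁ + 3p₂ = 261.
Market 2: 11p₂ + p₁ = 299.
Eliminating p₂: 11×(1) − 3×(2) gives 85p₁ = 1974, so p₁ = 1974/85.
Back-substitute into (2): p₂ = (299 − 1×1974/85) / 11 = 2131/85.

p₁ = 1974/85, p₂ = 2131/85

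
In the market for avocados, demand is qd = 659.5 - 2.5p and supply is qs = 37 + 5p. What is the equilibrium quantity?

Set qd = qs: 659.5 - 2.5p = 37 + 5p.
622.5 = 7.5p, so p* = 83.
q* = 659.5 − 2.5(83) = 452.

q* = 452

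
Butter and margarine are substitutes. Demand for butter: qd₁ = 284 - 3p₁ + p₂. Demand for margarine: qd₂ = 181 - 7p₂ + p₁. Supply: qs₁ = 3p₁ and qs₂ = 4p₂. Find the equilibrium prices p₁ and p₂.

p₁ = 661/13, p₂ = 274/13

Market 1: 284 - 3p₁ + p₂ = 3p₁ → 6p₁ - p₂ = 284.
Market 2: 11p₂ - p₁ = 181.
Eliminating p₂: 11×(1) + 1×(2) gives 65p₁ = 3305, so p₁ = 661/13.
Back-substitute into (2): p₂ = (181 + 1×661/13) / 11 = 274/13.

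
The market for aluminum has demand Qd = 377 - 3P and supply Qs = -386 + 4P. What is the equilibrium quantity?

Q* = 50

Set Qd = Qs: 377 - 3P = -386 + 4P.
763 = 7P, so P* = 109.
Q* = 377 − 3(109) = 50.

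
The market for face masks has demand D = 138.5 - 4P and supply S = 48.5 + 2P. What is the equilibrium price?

Set D = S: 138.5 - 4P = 48.5 + 2P.
90 = 6P, so P* = 15.
Q* = 138.5 − 4(15) = 78.5.

P* = 15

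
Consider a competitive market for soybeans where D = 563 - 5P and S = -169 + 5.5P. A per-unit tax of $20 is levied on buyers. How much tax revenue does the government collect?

Pre-tax equilibrium: P* = 488/7, Q* = 1501/7.
Tax on buyers shifts demand to D = 563 − 5(P + 20) = 463 - 5P.
463 - 5P = -169 + 5.5P gives seller price Ps = 1264/21; buyers pay Pb = 1264/21 + 20 = 1684/21.
New quantity: Q = 563 − 5(1684/21) = 3403/21.
Revenue = 20 × 3403/21 = 68060/21.

Tax revenue = 68060/21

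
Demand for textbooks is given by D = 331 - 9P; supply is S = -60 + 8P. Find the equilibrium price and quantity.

Set D = S: 331 - 9P = -60 + 8P.
391 = 17P, so P* = 23.
Q* = 331 − 9(23) = 124.

P* = 23, Q* = 124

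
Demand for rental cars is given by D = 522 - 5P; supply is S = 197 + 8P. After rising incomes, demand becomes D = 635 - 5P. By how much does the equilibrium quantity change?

Original equilibrium: P* = 25, Q* = 397.
New equilibrium: 635 - 5P = 197 + 8P, so 438 = 13P and P' = 438/13; Q' = 635 − 5(438/13) = 6065/13.
Change in quantity: 6065/13 − 397 = 904/13.

ΔQ = 904/13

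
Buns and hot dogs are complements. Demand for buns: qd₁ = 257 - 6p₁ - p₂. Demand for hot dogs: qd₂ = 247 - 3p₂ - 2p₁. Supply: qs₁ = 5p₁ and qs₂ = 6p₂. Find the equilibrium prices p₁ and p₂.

Market 1: 257 - 6p₁ - p₂ = 5p₁ → 11p₁ + p₂ = 257.
Market 2: 9p₂ + 2p₁ = 247.
Eliminating p₂: 9×(1) − 1×(2) gives 97p₁ = 2066, so p₁ = 2066/97.
Back-substitute into (2): p₂ = (247 − 2×2066/97) / 9 = 2203/97.

p₁ = 2066/97, p₂ = 2203/97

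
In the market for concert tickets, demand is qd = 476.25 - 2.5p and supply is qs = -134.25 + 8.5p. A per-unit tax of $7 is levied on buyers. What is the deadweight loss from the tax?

Pre-tax equilibrium: p* = 55.5, q* = 337.5.
Tax on buyers shifts demand to qd = 476.25 − 2.5(p + 7) = 458.75 - 2.5p.
458.75 - 2.5p = -134.25 + 8.5p gives seller price ps = 593/11; buyers pay pb = 593/11 + 7 = 670/11.
New quantity: q = 476.25 − 2.5(670/11) = 14255/44.
DWL = ½ × 7 × (337.5 − 14255/44) = 4165/88.

Deadweight loss = 4165/88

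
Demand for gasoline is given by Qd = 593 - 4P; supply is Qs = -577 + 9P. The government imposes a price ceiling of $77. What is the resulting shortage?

Equilibrium price would be P* = 90, so the ceiling at 77 binds.
At P = 77: Qd = 593 − 4(77) = 285, Qs = -577 + 9(77) = 116.
Shortage = 285 − 116 = 169.

Shortage = 169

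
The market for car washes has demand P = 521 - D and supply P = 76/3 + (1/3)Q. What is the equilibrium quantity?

Q* = 371.75

Set the two price expressions equal: 521 - Q = 76/3 + (1/3)Q.
1487/3 = (4/3)Q, so Q* = 371.75.
P* = 521 − (1)(371.75) = 149.25.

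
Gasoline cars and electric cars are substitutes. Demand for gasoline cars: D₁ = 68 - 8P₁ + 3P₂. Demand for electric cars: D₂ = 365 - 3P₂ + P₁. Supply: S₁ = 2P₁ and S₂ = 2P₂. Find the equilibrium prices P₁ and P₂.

Market 1: 68 - 8P₁ + 3P₂ = 2P₁ → 10P₁ - 3P₂ = 68.
Market 2: 5P₂ - P₁ = 365.
Eliminating P₂: 5×(1) + 3×(2) gives 47P₁ = 1435, so P₁ = 1435/47.
Back-substitute into (2): P₂ = (365 + 1×1435/47) / 5 = 3718/47.

P₁ = 1435/47, P₂ = 3718/47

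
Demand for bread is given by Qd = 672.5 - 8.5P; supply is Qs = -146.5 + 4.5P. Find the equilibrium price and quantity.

P* = 63, Q* = 137

Set Qd = Qs: 672.5 - 8.5P = -146.5 + 4.5P.
819 = 13P, so P* = 63.
Q* = 672.5 − 8.5(63) = 137.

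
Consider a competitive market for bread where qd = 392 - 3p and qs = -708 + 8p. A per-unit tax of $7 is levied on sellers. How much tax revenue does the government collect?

Tax revenue = 5908/11

Pre-tax equilibrium: p* = 100, q* = 92.
Tax on sellers shifts supply to qs = -708 + 8(p − 7) = -764 + 8p.
392 - 3p = -764 + 8p gives buyer price pb = 1156/11; sellers receive ps = 1156/11 − 7 = 1079/11.
New quantity: q = 392 − 3(1156/11) = 844/11.
Revenue = 7 × 844/11 = 5908/11.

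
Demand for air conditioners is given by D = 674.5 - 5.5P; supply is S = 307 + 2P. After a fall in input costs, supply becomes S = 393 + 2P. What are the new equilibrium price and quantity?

Original equilibrium: P* = 49, Q* = 405.
New equilibrium: 674.5 - 5.5P = 393 + 2P, so 281.5 = 7.5P and P' = 563/15; Q' = 674.5 − 5.5(563/15) = 7021/15.

P' = 563/15, Q' = 7021/15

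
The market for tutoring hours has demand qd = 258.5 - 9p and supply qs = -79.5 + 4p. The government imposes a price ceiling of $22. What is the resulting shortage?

Shortage = 52

Equilibrium price would be p* = 26, so the ceiling at 22 binds.
At p = 22: qd = 258.5 − 9(22) = 60.5, qs = -79.5 + 4(22) = 8.5.
Shortage = 60.5 − 8.5 = 52.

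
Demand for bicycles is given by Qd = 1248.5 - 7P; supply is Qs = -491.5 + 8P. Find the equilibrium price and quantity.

Set Qd = Qs: 1248.5 - 7P = -491.5 + 8P.
1740 = 15P, so P* = 116.
Q* = 1248.5 − 7(116) = 436.5.

P* = 116, Q* = 436.5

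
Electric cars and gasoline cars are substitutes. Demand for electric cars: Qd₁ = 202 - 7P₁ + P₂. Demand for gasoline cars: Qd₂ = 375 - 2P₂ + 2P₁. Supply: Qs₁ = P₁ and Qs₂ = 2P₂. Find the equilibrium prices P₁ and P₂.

P₁ = 1183/30, P₂ = 1702/15

Market 1: 202 - 7P₁ + P₂ = P₁ → 8P₁ - P₂ = 202.
Market 2: 4P₂ - 2P₁ = 375.
Eliminating P₂: 4×(1) + 1×(2) gives 30P₁ = 1183, so P₁ = 1183/30.
Back-substitute into (2): P₂ = (375 + 2×1183/30) / 4 = 1702/15.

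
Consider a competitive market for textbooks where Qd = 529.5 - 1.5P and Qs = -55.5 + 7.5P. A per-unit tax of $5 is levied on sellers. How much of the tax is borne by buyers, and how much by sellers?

Buyers bear 25/6, sellers bear 5/6

Pre-tax equilibrium: P* = 65, Q* = 432.
Tax on sellers shifts supply to Qs = -55.5 + 7.5(P − 5) = -93 + 7.5P.
529.5 - 1.5P = -93 + 7.5P gives buyer price Pb = 415/6; sellers receive Ps = 415/6 − 5 = 385/6.
New quantity: Q = 529.5 − 1.5(415/6) = 425.75.
Buyer burden = 415/6 − 65 = 25/6; seller burden = 65 − 385/6 = 5/6.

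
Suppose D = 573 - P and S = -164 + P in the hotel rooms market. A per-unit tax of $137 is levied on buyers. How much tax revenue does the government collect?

Tax revenue = 18632

Pre-tax equilibrium: P* = 368.5, Q* = 204.5.
Tax on buyers shifts demand to D = 573 − 1(P + 137) = 436 - P.
436 - P = -164 + P gives seller price Ps = 300; buyers pay Pb = 300 + 137 = 437.
New quantity: Q = 573 − 1(437) = 136.
Revenue = 137 × 136 = 18632.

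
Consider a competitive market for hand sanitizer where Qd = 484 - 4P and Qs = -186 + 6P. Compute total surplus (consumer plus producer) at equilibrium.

Total surplus = 9720

Equilibrium: 484 - 4P = -186 + 6P gives P* = 67, Q* = 216.
Demand choke price: P = 121; supply starts at P = 31.
CS = ½(121 − 67)(216) = 5832; PS = ½(67 − 31)(216) = 3888.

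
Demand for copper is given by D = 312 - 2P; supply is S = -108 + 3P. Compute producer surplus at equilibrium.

Producer surplus = 3456

Equilibrium: 312 - 2P = -108 + 3P gives P* = 84, Q* = 144.
Supply starts at P = 36 (where S = 0).
PS = ½(84 − 36)(144) = 3456.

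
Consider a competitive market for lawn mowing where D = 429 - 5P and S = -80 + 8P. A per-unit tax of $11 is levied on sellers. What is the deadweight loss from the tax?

Pre-tax equilibrium: P* = 509/13, Q* = 3032/13.
Tax on sellers shifts supply to S = -80 + 8(P − 11) = -168 + 8P.
429 - 5P = -168 + 8P gives buyer price Pb = 597/13; sellers receive Ps = 597/13 − 11 = 454/13.
New quantity: Q = 429 − 5(597/13) = 2592/13.
DWL = ½ × 11 × (3032/13 − 2592/13) = 2420/13.

Deadweight loss = 2420/13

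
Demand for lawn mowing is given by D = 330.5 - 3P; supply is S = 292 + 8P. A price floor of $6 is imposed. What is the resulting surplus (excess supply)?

Surplus = 27.5

Equilibrium price would be P* = 3.5, so the floor at 6 binds.
At P = 6: D = 312.5, S = 340.
Surplus = 340 − 312.5 = 27.5.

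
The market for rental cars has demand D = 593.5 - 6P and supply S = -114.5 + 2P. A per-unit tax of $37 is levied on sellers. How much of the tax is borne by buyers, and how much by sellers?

Buyers bear $9.25, sellers bear $27.75

Pre-tax equilibrium: P* = 88.5, Q* = 62.5.
Tax on sellers shifts supply to S = -114.5 + 2(P − 37) = -188.5 + 2P.
593.5 - 6P = -188.5 + 2P gives buyer price Pb = 97.75; sellers receive Ps = 97.75 − 37 = 60.75.
New quantity: Q = 593.5 − 6(97.75) = 7.
Buyer burden = 97.75 − 88.5 = 9.25; seller burden = 88.5 − 60.75 = 27.75.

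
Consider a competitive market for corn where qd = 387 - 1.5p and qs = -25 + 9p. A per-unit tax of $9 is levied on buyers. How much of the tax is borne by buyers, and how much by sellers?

Pre-tax equilibrium: p* = 824/21, q* = 2297/7.
Tax on buyers shifts demand to qd = 387 − 1.5(p + 9) = 373.5 - 1.5p.
373.5 - 1.5p = -25 + 9p gives seller price ps = 797/21; buyers pay pb = 797/21 + 9 = 986/21.
New quantity: q = 387 − 1.5(986/21) = 2216/7.
Buyer burden = 986/21 − 824/21 = 54/7; seller burden = 824/21 − 797/21 = 9/7.

Buyers bear 54/7, sellers bear 9/7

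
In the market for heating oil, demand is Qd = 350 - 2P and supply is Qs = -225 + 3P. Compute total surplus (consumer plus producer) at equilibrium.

Equilibrium: 350 - 2P = -225 + 3P gives P* = 115, Q* = 120.
Demand choke price: P = 175; supply starts at P = 75.
CS = ½(175 − 115)(120) = 3600; PS = ½(115 − 75)(120) = 2400.

Total surplus = 6000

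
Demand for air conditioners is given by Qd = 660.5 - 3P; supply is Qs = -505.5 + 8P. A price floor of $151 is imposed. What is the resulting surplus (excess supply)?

Surplus = 495

Equilibrium price would be P* = 106, so the floor at 151 binds.
At P = 151: Qd = 207.5, Qs = 702.5.
Surplus = 702.5 − 207.5 = 495.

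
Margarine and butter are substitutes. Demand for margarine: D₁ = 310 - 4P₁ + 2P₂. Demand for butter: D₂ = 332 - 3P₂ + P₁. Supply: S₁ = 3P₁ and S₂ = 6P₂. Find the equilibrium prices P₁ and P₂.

Market 1: 310 - 4P₁ + 2P₂ = 3P₁ → 7P₁ - 2P₂ = 310.
Market 2: 9P₂ - P₁ = 332.
Eliminating P₂: 9×(1) + 2×(2) gives 61P₁ = 3454, so P₁ = 3454/61.
Back-substitute into (2): P₂ = (332 + 1×3454/61) / 9 = 2634/61.

P₁ = 3454/61, P₂ = 2634/61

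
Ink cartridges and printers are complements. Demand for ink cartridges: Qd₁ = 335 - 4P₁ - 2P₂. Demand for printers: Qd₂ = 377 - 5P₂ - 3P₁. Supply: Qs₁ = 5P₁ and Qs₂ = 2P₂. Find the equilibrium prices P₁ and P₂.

P₁ = 1591/57, P₂ = 796/19

Market 1: 335 - 4P₁ - 2P₂ = 5P₁ → 9P₁ + 2P₂ = 335.
Market 2: 7P₂ + 3P₁ = 377.
Eliminating P₂: 7×(1) − 2×(2) gives 57P₁ = 1591, so P₁ = 1591/57.
Back-substitute into (2): P₂ = (377 − 3×1591/57) / 7 = 796/19.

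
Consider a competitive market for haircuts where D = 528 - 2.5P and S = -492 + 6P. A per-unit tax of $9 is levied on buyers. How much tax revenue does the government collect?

Tax revenue = 32454/17

Pre-tax equilibrium: P* = 120, Q* = 228.
Tax on buyers shifts demand to D = 528 − 2.5(P + 9) = 505.5 - 2.5P.
505.5 - 2.5P = -492 + 6P gives seller price Ps = 1995/17; buyers pay Pb = 1995/17 + 9 = 2148/17.
New quantity: Q = 528 − 2.5(2148/17) = 3606/17.
Revenue = 9 × 3606/17 = 32454/17.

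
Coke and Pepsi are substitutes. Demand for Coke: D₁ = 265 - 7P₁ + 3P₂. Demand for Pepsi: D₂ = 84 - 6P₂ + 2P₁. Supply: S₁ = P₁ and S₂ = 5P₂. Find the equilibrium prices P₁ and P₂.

P₁ = 3167/82, P₂ = 601/41

Market 1: 265 - 7P₁ + 3P₂ = P₁ → 8P₁ - 3P₂ = 265.
Market 2: 11P₂ - 2P₁ = 84.
Eliminating P₂: 11×(1) + 3×(2) gives 82P₁ = 3167, so P₁ = 3167/82.
Back-substitute into (2): P₂ = (84 + 2×3167/82) / 11 = 601/41.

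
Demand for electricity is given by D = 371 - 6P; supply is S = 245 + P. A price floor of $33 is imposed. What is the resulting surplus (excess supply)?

Equilibrium price would be P* = 18, so the floor at 33 binds.
At P = 33: D = 173, S = 278.
Surplus = 278 − 173 = 105.

Surplus = 105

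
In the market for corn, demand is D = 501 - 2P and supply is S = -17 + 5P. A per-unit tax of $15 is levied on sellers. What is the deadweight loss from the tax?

Deadweight loss = 1125/7

Pre-tax equilibrium: P* = 74, Q* = 353.
Tax on sellers shifts supply to S = -17 + 5(P − 15) = -92 + 5P.
501 - 2P = -92 + 5P gives buyer price Pb = 593/7; sellers receive Ps = 593/7 − 15 = 488/7.
New quantity: Q = 501 − 2(593/7) = 2321/7.
DWL = ½ × 15 × (353 − 2321/7) = 1125/7.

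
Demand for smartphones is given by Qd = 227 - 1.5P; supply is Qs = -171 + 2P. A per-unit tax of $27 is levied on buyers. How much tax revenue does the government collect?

Pre-tax equilibrium: P* = 796/7, Q* = 395/7.
Tax on buyers shifts demand to Qd = 227 − 1.5(P + 27) = 186.5 - 1.5P.
186.5 - 1.5P = -171 + 2P gives seller price Ps = 715/7; buyers pay Pb = 715/7 + 27 = 904/7.
New quantity: Q = 227 − 1.5(904/7) = 233/7.
Revenue = 27 × 233/7 = 6291/7.

Tax revenue = 6291/7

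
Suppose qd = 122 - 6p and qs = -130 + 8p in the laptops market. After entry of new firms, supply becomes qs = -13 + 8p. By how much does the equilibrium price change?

Original equilibrium: p* = 18, q* = 14.
New equilibrium: 122 - 6p = -13 + 8p, so 135 = 14p and p' = 135/14; q' = 122 − 6(135/14) = 449/7.
Change in price: 135/14 − 18 = -117/14.

Δp = -117/14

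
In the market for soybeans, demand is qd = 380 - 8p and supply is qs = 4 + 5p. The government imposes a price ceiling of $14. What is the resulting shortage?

Shortage = 194

Equilibrium price would be p* = 376/13, so the ceiling at 14 binds.
At p = 14: qd = 380 − 8(14) = 268, qs = 4 + 5(14) = 74.
Shortage = 268 − 74 = 194.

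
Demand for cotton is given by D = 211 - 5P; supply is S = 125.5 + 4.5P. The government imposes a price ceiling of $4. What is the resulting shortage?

Shortage = 47.5

Equilibrium price would be P* = 9, so the ceiling at 4 binds.
At P = 4: D = 211 − 5(4) = 191, S = 125.5 + 4.5(4) = 143.5.
Shortage = 191 − 143.5 = 47.5.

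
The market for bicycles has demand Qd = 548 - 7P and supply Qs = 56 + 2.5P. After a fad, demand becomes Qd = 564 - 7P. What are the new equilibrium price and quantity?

P' = 1016/19, Q' = 3604/19

Original equilibrium: P* = 984/19, Q* = 3524/19.
New equilibrium: 564 - 7P = 56 + 2.5P, so 508 = 9.5P and P' = 1016/19; Q' = 564 − 7(1016/19) = 3604/19.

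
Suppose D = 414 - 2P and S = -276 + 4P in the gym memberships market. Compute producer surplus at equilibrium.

Producer surplus = 4232

Equilibrium: 414 - 2P = -276 + 4P gives P* = 115, Q* = 184.
Supply starts at P = 69 (where S = 0).
PS = ½(115 − 69)(184) = 4232.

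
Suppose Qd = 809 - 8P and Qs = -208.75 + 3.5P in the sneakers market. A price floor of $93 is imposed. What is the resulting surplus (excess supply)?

Surplus = 51.75

Equilibrium price would be P* = 88.5, so the floor at 93 binds.
At P = 93: Qd = 65, Qs = 116.75.
Surplus = 116.75 − 65 = 51.75.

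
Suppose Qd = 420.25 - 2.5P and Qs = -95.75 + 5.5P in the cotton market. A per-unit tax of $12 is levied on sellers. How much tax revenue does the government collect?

Tax revenue = 2860.5

Pre-tax equilibrium: P* = 64.5, Q* = 259.
Tax on sellers shifts supply to Qs = -95.75 + 5.5(P − 12) = -161.75 + 5.5P.
420.25 - 2.5P = -161.75 + 5.5P gives buyer price Pb = 72.75; sellers receive Ps = 72.75 − 12 = 60.75.
New quantity: Q = 420.25 − 2.5(72.75) = 238.375.
Revenue = 12 × 238.375 = 2860.5.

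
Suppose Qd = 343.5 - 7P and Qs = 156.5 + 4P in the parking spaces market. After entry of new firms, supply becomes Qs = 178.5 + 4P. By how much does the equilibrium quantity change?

Original equilibrium: P* = 17, Q* = 224.5.
New equilibrium: 343.5 - 7P = 178.5 + 4P, so 165 = 11P and P' = 15; Q' = 343.5 − 7(15) = 238.5.
Change in quantity: 238.5 − 224.5 = 14.

ΔQ = 14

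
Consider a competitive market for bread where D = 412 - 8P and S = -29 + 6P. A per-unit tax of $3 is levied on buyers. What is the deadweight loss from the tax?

Pre-tax equilibrium: P* = 31.5, Q* = 160.
Tax on buyers shifts demand to D = 412 − 8(P + 3) = 388 - 8P.
388 - 8P = -29 + 6P gives seller price Ps = 417/14; buyers pay Pb = 417/14 + 3 = 459/14.
New quantity: Q = 412 − 8(459/14) = 1048/7.
DWL = ½ × 3 × (160 − 1048/7) = 108/7.

Deadweight loss = 108/7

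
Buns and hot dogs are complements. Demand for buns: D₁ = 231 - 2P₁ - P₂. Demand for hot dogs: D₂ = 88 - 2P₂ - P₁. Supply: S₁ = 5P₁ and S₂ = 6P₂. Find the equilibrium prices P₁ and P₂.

Market 1: 231 - 2P₁ - P₂ = 5P₁ → 7P₁ + P₂ = 231.
Market 2: 8P₂ + P₁ = 88.
Eliminating P₂: 8×(1) − 1×(2) gives 55P₁ = 1760, so P₁ = 32.
Back-substitute into (2): P₂ = (88 − 1×32) / 8 = 7.

P₁ = 32, P₂ = 7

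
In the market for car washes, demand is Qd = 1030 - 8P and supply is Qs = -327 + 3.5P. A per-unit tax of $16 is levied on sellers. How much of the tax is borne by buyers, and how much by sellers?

Buyers bear 112/23, sellers bear 256/23

Pre-tax equilibrium: P* = 118, Q* = 86.
Tax on sellers shifts supply to Qs = -327 + 3.5(P − 16) = -383 + 3.5P.
1030 - 8P = -383 + 3.5P gives buyer price Pb = 2826/23; sellers receive Ps = 2826/23 − 16 = 2458/23.
New quantity: Q = 1030 − 8(2826/23) = 1082/23.
Buyer burden = 2826/23 − 118 = 112/23; seller burden = 118 − 2458/23 = 256/23.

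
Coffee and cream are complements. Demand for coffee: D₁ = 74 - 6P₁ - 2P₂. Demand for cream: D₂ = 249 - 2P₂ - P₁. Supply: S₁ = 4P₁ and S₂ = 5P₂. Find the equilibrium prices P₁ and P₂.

Market 1: 74 - 6P₁ - 2P₂ = 4P₁ → 10P₁ + 2P₂ = 74.
Market 2: 7P₂ + P₁ = 249.
Eliminating P₂: 7×(1) − 2×(2) gives 68P₁ = 20, so P₁ = 5/17.
Back-substitute into (2): P₂ = (249 − 1×5/17) / 7 = 604/17.

P₁ = 5/17, P₂ = 604/17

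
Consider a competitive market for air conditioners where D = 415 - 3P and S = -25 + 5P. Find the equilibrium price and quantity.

P* = 55, Q* = 250

Set D = S: 415 - 3P = -25 + 5P.
440 = 8P, so P* = 55.
Q* = 415 − 3(55) = 250.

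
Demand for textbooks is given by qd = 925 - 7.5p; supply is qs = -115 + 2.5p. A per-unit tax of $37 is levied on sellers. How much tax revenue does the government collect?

Tax revenue = 2798.125

Pre-tax equilibrium: p* = 104, q* = 145.
Tax on sellers shifts supply to qs = -115 + 2.5(p − 37) = -207.5 + 2.5p.
925 - 7.5p = -207.5 + 2.5p gives buyer price pb = 113.25; sellers receive ps = 113.25 − 37 = 76.25.
New quantity: q = 925 − 7.5(113.25) = 75.625.
Revenue = 37 × 75.625 = 2798.125.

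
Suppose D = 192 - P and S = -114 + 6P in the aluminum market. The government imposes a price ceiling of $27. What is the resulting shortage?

Equilibrium price would be P* = 306/7, so the ceiling at 27 binds.
At P = 27: D = 192 − 1(27) = 165, S = -114 + 6(27) = 48.
Shortage = 165 − 48 = 117.

Shortage = 117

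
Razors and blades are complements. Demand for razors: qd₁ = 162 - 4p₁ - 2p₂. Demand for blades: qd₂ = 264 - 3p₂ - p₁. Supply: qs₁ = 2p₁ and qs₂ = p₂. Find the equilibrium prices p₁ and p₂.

p₁ = 60/11, p₂ = 711/11

Market 1: 162 - 4p₁ - 2p₂ = 2p₁ → 6p₁ + 2p₂ = 162.
Market 2: 4p₂ + p₁ = 264.
Eliminating p₂: 4×(1) − 2×(2) gives 22p₁ = 120, so p₁ = 60/11.
Back-substitute into (2): p₂ = (264 − 1×60/11) / 4 = 711/11.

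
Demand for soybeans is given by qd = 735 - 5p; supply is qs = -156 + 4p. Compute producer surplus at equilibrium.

Equilibrium: 735 - 5p = -156 + 4p gives p* = 99, q* = 240.
Supply starts at p = 39 (where qs = 0).
PS = ½(99 − 39)(240) = 7200.

Producer surplus = 7200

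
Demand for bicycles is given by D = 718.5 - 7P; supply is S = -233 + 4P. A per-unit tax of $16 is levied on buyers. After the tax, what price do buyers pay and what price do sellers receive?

Buyers pay 2031/22, sellers receive 1679/22

Pre-tax equilibrium: P* = 86.5, Q* = 113.
Tax on buyers shifts demand to D = 718.5 − 7(P + 16) = 606.5 - 7P.
606.5 - 7P = -233 + 4P gives seller price Ps = 1679/22; buyers pay Pb = 1679/22 + 16 = 2031/22.
New quantity: Q = 718.5 − 7(2031/22) = 795/11.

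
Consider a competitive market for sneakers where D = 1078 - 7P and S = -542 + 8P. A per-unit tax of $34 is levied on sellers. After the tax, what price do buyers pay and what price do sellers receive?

Pre-tax equilibrium: P* = 108, Q* = 322.
Tax on sellers shifts supply to S = -542 + 8(P − 34) = -814 + 8P.
1078 - 7P = -814 + 8P gives buyer price Pb = 1892/15; sellers receive Ps = 1892/15 − 34 = 1382/15.
New quantity: Q = 1078 − 7(1892/15) = 2926/15.

Buyers pay 1892/15, sellers receive 1382/15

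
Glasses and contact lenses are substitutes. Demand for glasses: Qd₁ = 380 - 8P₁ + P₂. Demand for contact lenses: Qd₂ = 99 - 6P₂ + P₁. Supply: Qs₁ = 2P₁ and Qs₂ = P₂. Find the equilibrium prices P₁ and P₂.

Market 1: 380 - 8P₁ + P₂ = 2P₁ → 10P₁ - P₂ = 380.
Market 2: 7P₂ - P₁ = 99.
Eliminating P₂: 7×(1) + 1×(2) gives 69P₁ = 2759, so P₁ = 2759/69.
Back-substitute into (2): P₂ = (99 + 1×2759/69) / 7 = 1370/69.

P₁ = 2759/69, P₂ = 1370/69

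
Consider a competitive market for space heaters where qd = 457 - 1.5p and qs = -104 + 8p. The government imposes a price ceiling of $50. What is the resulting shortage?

Shortage = 86

Equilibrium price would be p* = 1122/19, so the ceiling at 50 binds.
At p = 50: qd = 457 − 1.5(50) = 382, qs = -104 + 8(50) = 296.
Shortage = 382 − 296 = 86.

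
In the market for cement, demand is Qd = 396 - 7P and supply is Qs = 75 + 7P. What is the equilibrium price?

Set Qd = Qs: 396 - 7P = 75 + 7P.
321 = 14P, so P* = 321/14.
Q* = 396 − 7(321/14) = 235.5.

P* = 321/14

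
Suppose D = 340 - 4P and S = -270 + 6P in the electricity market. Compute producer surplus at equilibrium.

Equilibrium: 340 - 4P = -270 + 6P gives P* = 61, Q* = 96.
Supply starts at P = 45 (where S = 0).
PS = ½(61 − 45)(96) = 768.

Producer surplus = 768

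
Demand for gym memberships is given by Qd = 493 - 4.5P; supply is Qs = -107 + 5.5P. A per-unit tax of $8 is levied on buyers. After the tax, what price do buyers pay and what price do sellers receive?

Buyers pay $64.4, sellers receive $56.4

Pre-tax equilibrium: P* = 60, Q* = 223.
Tax on buyers shifts demand to Qd = 493 − 4.5(P + 8) = 457 - 4.5P.
457 - 4.5P = -107 + 5.5P gives seller price Ps = 56.4; buyers pay Pb = 56.4 + 8 = 64.4.
New quantity: Q = 493 − 4.5(64.4) = 203.2.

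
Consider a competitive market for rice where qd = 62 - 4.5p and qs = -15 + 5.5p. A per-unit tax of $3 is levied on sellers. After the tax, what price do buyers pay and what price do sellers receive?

Buyers pay $9.35, sellers receive $6.35

Pre-tax equilibrium: p* = 7.7, q* = 27.35.
Tax on sellers shifts supply to qs = -15 + 5.5(p − 3) = -31.5 + 5.5p.
62 - 4.5p = -31.5 + 5.5p gives buyer price pb = 9.35; sellers receive ps = 9.35 − 3 = 6.35.
New quantity: q = 62 − 4.5(9.35) = 19.925.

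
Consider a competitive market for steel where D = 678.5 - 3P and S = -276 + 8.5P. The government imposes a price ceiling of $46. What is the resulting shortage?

Equilibrium price would be P* = 83, so the ceiling at 46 binds.
At P = 46: D = 678.5 − 3(46) = 540.5, S = -276 + 8.5(46) = 115.
Shortage = 540.5 − 115 = 425.5.

Shortage = 425.5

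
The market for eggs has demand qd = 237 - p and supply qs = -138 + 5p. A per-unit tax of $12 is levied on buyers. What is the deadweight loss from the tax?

Deadweight loss = 60

Pre-tax equilibrium: p* = 62.5, q* = 174.5.
Tax on buyers shifts demand to qd = 237 − 1(p + 12) = 225 - p.
225 - p = -138 + 5p gives seller price ps = 60.5; buyers pay pb = 60.5 + 12 = 72.5.
New quantity: q = 237 − 1(72.5) = 164.5.
DWL = ½ × 12 × (174.5 − 164.5) = 60.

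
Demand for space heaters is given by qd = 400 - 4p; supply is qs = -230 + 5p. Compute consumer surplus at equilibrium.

Consumer surplus = 1800

Equilibrium: 400 - 4p = -230 + 5p gives p* = 70, q* = 120.
Demand choke price (qd = 0): p = 100.
CS = ½(100 − 70)(120) = 1800.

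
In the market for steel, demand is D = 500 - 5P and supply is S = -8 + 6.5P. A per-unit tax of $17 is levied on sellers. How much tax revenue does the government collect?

Pre-tax equilibrium: P* = 1016/23, Q* = 6420/23.
Tax on sellers shifts supply to S = -8 + 6.5(P − 17) = -118.5 + 6.5P.
500 - 5P = -118.5 + 6.5P gives buyer price Pb = 1237/23; sellers receive Ps = 1237/23 − 17 = 846/23.
New quantity: Q = 500 − 5(1237/23) = 5315/23.
Revenue = 17 × 5315/23 = 90355/23.

Tax revenue = 90355/23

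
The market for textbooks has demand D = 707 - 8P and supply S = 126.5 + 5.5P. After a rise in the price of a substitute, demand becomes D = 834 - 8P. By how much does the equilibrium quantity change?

Original equilibrium: P* = 43, Q* = 363.
New equilibrium: 834 - 8P = 126.5 + 5.5P, so 707.5 = 13.5P and P' = 1415/27; Q' = 834 − 8(1415/27) = 11198/27.
Change in quantity: 11198/27 − 363 = 1397/27.

ΔQ = 1397/27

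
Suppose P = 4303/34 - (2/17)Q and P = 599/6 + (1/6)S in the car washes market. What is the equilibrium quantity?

Q* = 94

Set the two price expressions equal: 4303/34 - (2/17)Q = 599/6 + (1/6)Q.
1363/51 = (29/102)Q, so Q* = 94.
P* = 4303/34 − (2/17)(94) = 115.5.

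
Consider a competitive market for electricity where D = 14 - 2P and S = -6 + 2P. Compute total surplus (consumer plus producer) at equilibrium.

Equilibrium: 14 - 2P = -6 + 2P gives P* = 5, Q* = 4.
Demand choke price: P = 7; supply starts at P = 3.
CS = ½(7 − 5)(4) = 4; PS = ½(5 − 3)(4) = 4.

Total surplus = 8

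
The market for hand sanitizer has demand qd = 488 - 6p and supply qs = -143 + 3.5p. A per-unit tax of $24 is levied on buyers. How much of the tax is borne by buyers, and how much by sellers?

Buyers bear 168/19, sellers bear 288/19

Pre-tax equilibrium: p* = 1262/19, q* = 1700/19.
Tax on buyers shifts demand to qd = 488 − 6(p + 24) = 344 - 6p.
344 - 6p = -143 + 3.5p gives seller price ps = 974/19; buyers pay pb = 974/19 + 24 = 1430/19.
New quantity: q = 488 − 6(1430/19) = 692/19.
Buyer burden = 1430/19 − 1262/19 = 168/19; seller burden = 1262/19 − 974/19 = 288/19.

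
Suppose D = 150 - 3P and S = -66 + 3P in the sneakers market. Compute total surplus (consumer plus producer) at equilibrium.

Equilibrium: 150 - 3P = -66 + 3P gives P* = 36, Q* = 42.
Demand choke price: P = 50; supply starts at P = 22.
CS = ½(50 − 36)(42) = 294; PS = ½(36 − 22)(42) = 294.

Total surplus = 588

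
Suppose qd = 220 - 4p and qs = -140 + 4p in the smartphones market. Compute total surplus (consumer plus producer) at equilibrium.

Total surplus = 400

Equilibrium: 220 - 4p = -140 + 4p gives p* = 45, q* = 40.
Demand choke price: p = 55; supply starts at p = 35.
CS = ½(55 − 45)(40) = 200; PS = ½(45 − 35)(40) = 200.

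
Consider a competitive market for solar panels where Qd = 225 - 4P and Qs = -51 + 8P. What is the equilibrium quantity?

Set Qd = Qs: 225 - 4P = -51 + 8P.
276 = 12P, so P* = 23.
Q* = 225 − 4(23) = 133.

Q* = 133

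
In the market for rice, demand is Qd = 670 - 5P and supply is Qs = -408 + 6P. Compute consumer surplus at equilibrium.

Consumer surplus = 3240

Equilibrium: 670 - 5P = -408 + 6P gives P* = 98, Q* = 180.
Demand choke price (Qd = 0): P = 134.
CS = ½(134 − 98)(180) = 3240.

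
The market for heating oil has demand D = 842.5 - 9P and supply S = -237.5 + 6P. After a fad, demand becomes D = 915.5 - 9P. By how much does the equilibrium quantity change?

ΔQ = 29.2

Original equilibrium: P* = 72, Q* = 194.5.
New equilibrium: 915.5 - 9P = -237.5 + 6P, so 1153 = 15P and P' = 1153/15; Q' = 915.5 − 9(1153/15) = 223.7.
Change in quantity: 223.7 − 194.5 = 29.2.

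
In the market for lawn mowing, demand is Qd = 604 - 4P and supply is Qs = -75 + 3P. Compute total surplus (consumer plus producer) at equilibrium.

Equilibrium: 604 - 4P = -75 + 3P gives P* = 97, Q* = 216.
Demand choke price: P = 151; supply starts at P = 25.
CS = ½(151 − 97)(216) = 5832; PS = ½(97 − 25)(216) = 7776.

Total surplus = 13608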